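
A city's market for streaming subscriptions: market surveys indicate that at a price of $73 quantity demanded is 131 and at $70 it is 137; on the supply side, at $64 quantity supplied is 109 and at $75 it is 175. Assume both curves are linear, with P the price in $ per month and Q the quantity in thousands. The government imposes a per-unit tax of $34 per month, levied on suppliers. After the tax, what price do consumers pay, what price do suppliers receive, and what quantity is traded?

Consumers pay $94.5; suppliers receive $60.5; quantity = 88.

Demand slope: (137 − 131)/(70 − 73) = -2, so Qd = 277 − 2P.
Supply slope: (175 − 109)/(75 − 64) = 6, so Qs = 6P − 275.
Before the tax: set 277 − 2P = 6P − 275 → P* = $69, Q* = 139.
With the tax collected from suppliers, supply shifts: Qs = 6(P − 34) − 275.
Solving gives Q = 88 with consumers paying $94.5 and suppliers receiving $60.5 (the $34 wedge).
The less price-elastic side of the market bears the larger share of a per-unit tax.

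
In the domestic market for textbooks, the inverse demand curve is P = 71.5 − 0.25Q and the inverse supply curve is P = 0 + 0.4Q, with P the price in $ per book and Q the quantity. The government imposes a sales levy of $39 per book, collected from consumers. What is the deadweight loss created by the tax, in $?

Inverting to Q(P) form: Qd = 286 − 4P; Qs = 2.5P.
Without the tax, 286 − 4P = 2.5P gives 6.5P = 286, so P* = $44 and Q* = 110.
With the tax collected from consumers, demand (in seller-price terms) shifts: Qd = 286 − 4(P + 39).
Solving gives Q = 50 with consumers paying $59 and producers receiving $20 (the $39 wedge).
Quantity falls by |ΔQ| = |110 − 50| = 60.
DWL = ½ · t · |ΔQ| = ½ · 39 · 60 = $1170.

Deadweight loss = $1170.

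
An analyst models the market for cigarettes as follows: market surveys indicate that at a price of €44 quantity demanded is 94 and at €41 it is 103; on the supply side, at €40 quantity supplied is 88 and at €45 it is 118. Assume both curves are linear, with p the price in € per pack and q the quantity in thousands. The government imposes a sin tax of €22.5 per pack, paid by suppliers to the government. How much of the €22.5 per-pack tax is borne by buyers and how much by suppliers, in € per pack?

Demand slope: (103 − 94)/(41 − 44) = -3, so qd = 226 − 3p.
Supply slope: (118 − 88)/(45 − 40) = 6, so qs = 6p − 152.
Without the tax, 226 − 3p = 6p − 152 gives 9p = 378, so p* = €42 and q* = 100.
With the tax collected from suppliers, supply shifts: qs = 6(p − 22.5) − 152.
New equilibrium: buyers pay €57, suppliers receive €34.5, q = 55. (Wedge: pb − ps = 22.5.)
Burden on buyers: €15; on suppliers: €7.5. (They sum to €22.5.)
The less price-elastic side of the market bears the larger share of a per-unit tax.

Buyers bear €15 per pack; suppliers bear €7.5 per pack.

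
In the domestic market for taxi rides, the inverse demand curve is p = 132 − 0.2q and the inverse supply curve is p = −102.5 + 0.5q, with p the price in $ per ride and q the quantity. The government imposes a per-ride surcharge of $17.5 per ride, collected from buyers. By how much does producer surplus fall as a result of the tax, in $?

Producer surplus falls by $4031.25.

Inverting to q(p) form: qd = 660 − 5p; qs = 2p + 205.
Without the tax, 660 − 5p = 2p + 205 gives 7p = 455, so p* = $65 and q* = 335.
With the tax collected from buyers, demand (in seller-price terms) shifts: qd = 660 − 5(p + 17.5).
New equilibrium: buyers pay $70, producers receive $52.5, q = 310. (Wedge: pb − ps = 17.5.)
ΔPS is the trapezoid between Q = 310 and Q = 335 of height $12.5: ½ · (335 + 310) · 12.5 = $4031.25.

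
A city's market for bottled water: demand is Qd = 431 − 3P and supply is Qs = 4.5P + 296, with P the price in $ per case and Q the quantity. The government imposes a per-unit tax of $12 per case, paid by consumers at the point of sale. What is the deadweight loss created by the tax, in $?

Before the tax: set 431 − 3P = 4.5P + 296 → P* = $18, Q* = 377.
With the tax collected from consumers, demand (in seller-price terms) shifts: Qd = 431 − 3(P + 12).
Solving gives Q = 355.4 with consumers paying $25.2 and suppliers receiving $13.2 (the $12 wedge).
Quantity falls by |ΔQ| = |377 − 355.4| = 21.6.
DWL = ½ · t · |ΔQ| = ½ · 12 · 21.6 = $129.6.

Deadweight loss = $129.6.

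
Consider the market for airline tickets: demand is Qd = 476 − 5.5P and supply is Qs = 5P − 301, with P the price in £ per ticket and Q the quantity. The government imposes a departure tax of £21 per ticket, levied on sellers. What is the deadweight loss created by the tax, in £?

Before the tax: set 476 − 5.5P = 5P − 301 → P* = £74, Q* = 69.
With the tax collected from sellers, supply shifts: Qs = 5(P − 21) − 301.
New equilibrium: consumers pay £84, sellers receive £63, Q = 14. (Wedge: Pb − Ps = 21.)
Quantity falls by |ΔQ| = |69 − 14| = 55.
DWL = ½ · t · |ΔQ| = ½ · 21 · 55 = £577.5.

Deadweight loss = £577.5.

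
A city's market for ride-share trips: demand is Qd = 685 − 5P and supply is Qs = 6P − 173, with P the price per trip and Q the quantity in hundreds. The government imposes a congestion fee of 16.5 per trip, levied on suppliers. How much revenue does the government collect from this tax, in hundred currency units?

Before the tax: set 685 − 5P = 6P − 173 → P* = 78, Q* = 295.
With the tax collected from suppliers, supply shifts: Qs = 6(P − 16.5) − 173.
Solving gives Q = 250 with consumers paying 87 and suppliers receiving 70.5 (the 16.5 wedge).
Revenue = t · Q = 16.5 · 250 = 4125.

Tax revenue = 4125 hundred.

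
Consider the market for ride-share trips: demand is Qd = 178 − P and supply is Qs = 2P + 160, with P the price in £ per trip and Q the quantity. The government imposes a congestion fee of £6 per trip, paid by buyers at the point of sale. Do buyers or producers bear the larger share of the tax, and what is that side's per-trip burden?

Buyers bear the larger share: £4 per trip.

Before the tax: set 178 − P = 2P + 160 → P* = £6, Q* = 172.
With the tax collected from buyers, demand (in seller-price terms) shifts: Qd = 178 − (P + 6).
Solving gives Q = 168 with buyers paying £10 and producers receiving £4 (the £6 wedge).
Per-trip burden: buyers £4, producers £2.
Buyers take the larger share because demand is less price-elastic here (demand slope 1 vs supply slope 2).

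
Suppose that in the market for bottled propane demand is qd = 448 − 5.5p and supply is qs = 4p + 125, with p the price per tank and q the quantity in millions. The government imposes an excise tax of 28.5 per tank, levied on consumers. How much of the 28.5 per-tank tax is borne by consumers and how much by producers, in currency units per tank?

Before the tax: set 448 − 5.5p = 4p + 125 → p* = 34, q* = 261.
With the tax collected from consumers, demand (in seller-price terms) shifts: qd = 448 − 5.5(p + 28.5).
New equilibrium: consumers pay 46, producers receive 17.5, q = 195. (Wedge: pb − ps = 28.5.)
Burden on consumers: 12; on producers: 16.5. (They sum to 28.5.)
The less price-elastic side of the market bears the larger share of a per-unit tax.

Consumers bear 12 per tank; producers bear 16.5 per tank.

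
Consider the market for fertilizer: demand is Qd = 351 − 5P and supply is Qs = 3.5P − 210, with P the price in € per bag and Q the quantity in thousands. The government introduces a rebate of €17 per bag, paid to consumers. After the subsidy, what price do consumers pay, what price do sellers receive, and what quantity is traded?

Consumers pay €59; sellers receive €76; quantity = 56.

Without the subsidy, 351 − 5P = 3.5P − 210 gives 8.5P = 561, so P* = €66 and Q* = 21.
With a per-unit subsidy paid to consumers, each effectively pays P − 17, so demand becomes Qd = 351 − 5(P − 17).
Solving gives Q = 56 with consumers paying €59 and sellers receiving €76 (the €17 wedge).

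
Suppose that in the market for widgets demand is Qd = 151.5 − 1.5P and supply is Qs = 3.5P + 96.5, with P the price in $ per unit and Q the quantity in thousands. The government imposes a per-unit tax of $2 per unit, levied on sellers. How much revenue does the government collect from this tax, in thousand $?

Tax revenue = $265.8 thousand.

Before the tax: set 151.5 − 1.5P = 3.5P + 96.5 → P* = $11, Q* = 135.
With the tax collected from sellers, supply shifts: Qs = 3.5(P − 2) + 96.5.
New equilibrium: consumers pay $12.4, sellers receive $10.4, Q = 132.9. (Wedge: Pb − Ps = 2.)
Revenue = t · Q = 2 · 132.9 = $265.8.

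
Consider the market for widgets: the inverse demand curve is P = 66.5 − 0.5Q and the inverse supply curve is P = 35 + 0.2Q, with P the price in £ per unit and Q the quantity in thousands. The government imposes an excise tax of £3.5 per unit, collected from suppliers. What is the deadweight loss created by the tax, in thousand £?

Deadweight loss = £8.75 thousand.

Inverting to Q(P) form: Qd = 133 − 2P; Qs = 5P − 175.
Without the tax, 133 − 2P = 5P − 175 gives 7P = 308, so P* = £44 and Q* = 45.
With the tax collected from suppliers, supply shifts: Qs = 5(P − 3.5) − 175.
New equilibrium: buyers pay £46.5, suppliers receive £43, Q = 40. (Wedge: Pb − Ps = 3.5.)
Quantity falls by |ΔQ| = |45 − 40| = 5.
DWL = ½ · t · |ΔQ| = ½ · 3.5 · 5 = £8.75.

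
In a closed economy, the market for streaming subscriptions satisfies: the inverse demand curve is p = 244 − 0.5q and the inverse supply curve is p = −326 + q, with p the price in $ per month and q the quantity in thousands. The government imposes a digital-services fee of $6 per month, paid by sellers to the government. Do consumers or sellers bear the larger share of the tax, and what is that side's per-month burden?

Sellers bear the larger share: $4 per month.

Inverting to q(p) form: qd = 488 − 2p; qs = p + 326.
Before the tax: set 488 − 2p = p + 326 → p* = $54, q* = 380.
With the tax collected from sellers, supply shifts: qs = (p − 6) + 326.
Solving gives q = 376 with consumers paying $56 and sellers receiving $50 (the $6 wedge).
Per-month burden: consumers $2, sellers $4.
Sellers take the larger share because supply is less price-elastic here (demand slope 2 vs supply slope 1).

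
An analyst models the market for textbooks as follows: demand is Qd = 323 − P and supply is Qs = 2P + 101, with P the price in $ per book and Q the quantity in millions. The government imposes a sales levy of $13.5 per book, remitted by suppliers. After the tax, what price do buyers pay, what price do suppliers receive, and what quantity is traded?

Buyers pay $83; suppliers receive $69.5; quantity = 240.

Before the tax: set 323 − P = 2P + 101 → P* = $74, Q* = 249.
With the tax collected from suppliers, supply shifts: Qs = 2(P − 13.5) + 101.
Solving gives Q = 240 with buyers paying $83 and suppliers receiving $69.5 (the $13.5 wedge).
The less price-elastic side of the market bears the larger share of a per-unit tax.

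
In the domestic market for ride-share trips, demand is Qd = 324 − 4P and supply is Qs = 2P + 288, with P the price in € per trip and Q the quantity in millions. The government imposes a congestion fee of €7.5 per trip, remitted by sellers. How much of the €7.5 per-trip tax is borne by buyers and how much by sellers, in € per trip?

Buyers bear €2.5 per trip; sellers bear €5 per trip.

Before the tax: set 324 − 4P = 2P + 288 → P* = €6, Q* = 300.
With the tax collected from sellers, supply shifts: Qs = 2(P − 7.5) + 288.
Solving gives Q = 290 with buyers paying €8.5 and sellers receiving €1 (the €7.5 wedge).
Burden on buyers: €2.5; on sellers: €5. (They sum to €7.5.)
The less price-elastic side of the market bears the larger share of a per-unit tax.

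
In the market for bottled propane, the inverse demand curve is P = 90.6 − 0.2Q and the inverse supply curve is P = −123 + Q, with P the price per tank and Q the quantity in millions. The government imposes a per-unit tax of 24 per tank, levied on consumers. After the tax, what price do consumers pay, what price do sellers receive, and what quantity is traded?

Rewrite in direct form: Qd = 453 − 5P and Qs = P + 123.
Without the tax, 453 − 5P = P + 123 gives 6P = 330, so P* = 55 and Q* = 178.
With the tax collected from consumers, demand (in seller-price terms) shifts: Qd = 453 − 5(P + 24).
New equilibrium: consumers pay 59, sellers receive 35, Q = 158. (Wedge: Pb − Ps = 24.)

Consumers pay 59; sellers receive 35; quantity = 158.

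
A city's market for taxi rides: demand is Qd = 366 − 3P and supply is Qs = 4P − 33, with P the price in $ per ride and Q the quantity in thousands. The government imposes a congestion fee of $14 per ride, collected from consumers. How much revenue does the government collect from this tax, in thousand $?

Tax revenue = $2394 thousand.

Without the tax, 366 − 3P = 4P − 33 gives 7P = 399, so P* = $57 and Q* = 195.
With the tax collected from consumers, demand (in seller-price terms) shifts: Qd = 366 − 3(P + 14).
Solving gives Q = 171 with consumers paying $65 and suppliers receiving $51 (the $14 wedge).
Revenue = t · Q = 14 · 171 = $2394.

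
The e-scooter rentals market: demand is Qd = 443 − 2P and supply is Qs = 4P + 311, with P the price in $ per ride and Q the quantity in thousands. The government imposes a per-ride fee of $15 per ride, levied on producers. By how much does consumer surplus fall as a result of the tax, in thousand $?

Without the tax, 443 − 2P = 4P + 311 gives 6P = 132, so P* = $22 and Q* = 399.
With the tax collected from producers, supply shifts: Qs = 4(P − 15) + 311.
Solving gives Q = 379 with consumers paying $32 and producers receiving $17 (the $15 wedge).
ΔCS is the trapezoid between Q = 379 and Q = 399 of height $10: ½ · (399 + 379) · 10 = $3890.

Consumer surplus falls by $3890 thousand.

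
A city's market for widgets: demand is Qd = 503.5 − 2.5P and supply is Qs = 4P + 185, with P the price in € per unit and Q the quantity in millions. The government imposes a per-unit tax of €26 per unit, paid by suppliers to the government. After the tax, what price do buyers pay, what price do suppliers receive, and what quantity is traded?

Before the tax: set 503.5 − 2.5P = 4P + 185 → P* = €49, Q* = 381.
With the tax collected from suppliers, supply shifts: Qs = 4(P − 26) + 185.
New equilibrium: buyers pay €65, suppliers receive €39, Q = 341. (Wedge: Pb − Ps = 26.)

Buyers pay €65; suppliers receive €39; quantity = 341.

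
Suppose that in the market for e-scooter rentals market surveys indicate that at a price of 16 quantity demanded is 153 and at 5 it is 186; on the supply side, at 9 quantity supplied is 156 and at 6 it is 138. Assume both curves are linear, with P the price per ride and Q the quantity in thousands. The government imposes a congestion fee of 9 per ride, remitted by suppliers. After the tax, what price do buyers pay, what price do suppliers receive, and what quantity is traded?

Demand slope: (186 − 153)/(5 − 16) = -3, so Qd = 201 − 3P.
Supply slope: (138 − 156)/(6 − 9) = 6, so Qs = 6P + 102.
Without the tax, 201 − 3P = 6P + 102 gives 9P = 99, so P* = 11 and Q* = 168.
With the tax collected from suppliers, supply shifts: Qs = 6(P − 9) + 102.
New equilibrium: buyers pay 17, suppliers receive 8, Q = 150. (Wedge: Pb − Ps = 9.)
The less price-elastic side of the market bears the larger share of a per-unit tax.

Buyers pay 17; suppliers receive 8; quantity = 150.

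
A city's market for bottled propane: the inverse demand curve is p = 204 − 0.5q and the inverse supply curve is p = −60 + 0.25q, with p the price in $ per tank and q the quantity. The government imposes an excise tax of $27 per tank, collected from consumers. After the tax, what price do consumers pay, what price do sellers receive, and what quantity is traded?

Inverting to q(p) form: qd = 408 − 2p; qs = 4p + 240.
Without the tax, 408 − 2p = 4p + 240 gives 6p = 168, so p* = $28 and q* = 352.
With the tax collected from consumers, demand (in seller-price terms) shifts: qd = 408 − 2(p + 27).
Solving gives q = 316 with consumers paying $46 and sellers receiving $19 (the $27 wedge).
The less price-elastic side of the market bears the larger share of a per-unit tax.

Consumers pay $46; sellers receive $19; quantity = 316.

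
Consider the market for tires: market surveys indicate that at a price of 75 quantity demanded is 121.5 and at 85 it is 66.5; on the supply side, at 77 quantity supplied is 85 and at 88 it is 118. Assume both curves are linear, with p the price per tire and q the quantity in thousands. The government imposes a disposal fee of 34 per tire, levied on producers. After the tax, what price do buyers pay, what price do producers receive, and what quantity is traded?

Demand slope: (66.5 − 121.5)/(85 − 75) = -5.5, so qd = 534 − 5.5p.
Supply slope: (118 − 85)/(88 − 77) = 3, so qs = 3p − 146.
Without the tax, 534 − 5.5p = 3p − 146 gives 8.5p = 680, so p* = 80 and q* = 94.
With the tax collected from producers, supply shifts: qs = 3(p − 34) − 146.
Solving gives q = 28 with buyers paying 92 and producers receiving 58 (the 34 wedge).

Buyers pay 92; producers receive 58; quantity = 28.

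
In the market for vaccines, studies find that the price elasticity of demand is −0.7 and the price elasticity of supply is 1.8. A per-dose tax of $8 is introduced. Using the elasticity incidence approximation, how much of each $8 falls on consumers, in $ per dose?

Incidence ratio: consumers' share ≈ εs / (εs + |εd|) = 1.8 / (1.8 + 0.7) = 0.72.
So consumers bear ≈ 0.72 × $8 = $5.76; producers bear $2.24.

Consumers bear ≈ $5.76 per dose.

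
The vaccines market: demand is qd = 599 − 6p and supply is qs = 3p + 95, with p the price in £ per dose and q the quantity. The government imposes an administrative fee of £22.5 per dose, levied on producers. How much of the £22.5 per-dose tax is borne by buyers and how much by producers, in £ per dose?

Before the tax: set 599 − 6p = 3p + 95 → p* = £56, q* = 263.
With the tax collected from producers, supply shifts: qs = 3(p − 22.5) + 95.
New equilibrium: buyers pay £63.5, producers receive £41, q = 218. (Wedge: pb − ps = 22.5.)
Burden on buyers: £7.5; on producers: £15. (They sum to £22.5.)
The less price-elastic side of the market bears the larger share of a per-unit tax.

Buyers bear £7.5 per dose; producers bear £15 per dose.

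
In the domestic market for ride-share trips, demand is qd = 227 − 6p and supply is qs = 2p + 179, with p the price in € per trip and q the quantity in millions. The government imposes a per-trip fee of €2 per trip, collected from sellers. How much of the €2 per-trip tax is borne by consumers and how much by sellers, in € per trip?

Consumers bear €0.5 per trip; sellers bear €1.5 per trip.

Before the tax: set 227 − 6p = 2p + 179 → p* = €6, q* = 191.
With the tax collected from sellers, supply shifts: qs = 2(p − 2) + 179.
New equilibrium: consumers pay €6.5, sellers receive €4.5, q = 188. (Wedge: pb − ps = 2.)
Burden on consumers: €0.5; on sellers: €1.5. (They sum to €2.)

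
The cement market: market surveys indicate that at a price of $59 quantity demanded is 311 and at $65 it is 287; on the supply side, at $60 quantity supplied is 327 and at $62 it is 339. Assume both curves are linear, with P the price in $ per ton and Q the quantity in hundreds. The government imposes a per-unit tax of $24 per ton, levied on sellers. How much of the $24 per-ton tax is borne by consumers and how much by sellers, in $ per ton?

Consumers bear $14.4 per ton; sellers bear $9.6 per ton.

Demand slope: (287 − 311)/(65 − 59) = -4, so Qd = 547 − 4P.
Supply slope: (339 − 327)/(62 − 60) = 6, so Qs = 6P − 33.
Before the tax: set 547 − 4P = 6P − 33 → P* = $58, Q* = 315.
With the tax collected from sellers, supply shifts: Qs = 6(P − 24) − 33.
Solving gives Q = 257.4 with consumers paying $72.4 and sellers receiving $48.4 (the $24 wedge).
Burden on consumers: $14.4; on sellers: $9.6. (They sum to $24.)
The less price-elastic side of the market bears the larger share of a per-unit tax.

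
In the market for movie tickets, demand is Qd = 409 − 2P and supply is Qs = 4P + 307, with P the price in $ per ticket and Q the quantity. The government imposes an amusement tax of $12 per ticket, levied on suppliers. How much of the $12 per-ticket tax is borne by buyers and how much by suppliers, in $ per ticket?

Before the tax: set 409 − 2P = 4P + 307 → P* = $17, Q* = 375.
With the tax collected from suppliers, supply shifts: Qs = 4(P − 12) + 307.
Solving gives Q = 359 with buyers paying $25 and suppliers receiving $13 (the $12 wedge).
Burden on buyers: $8; on suppliers: $4. (They sum to $12.)

Buyers bear $8 per ticket; suppliers bear $4 per ticket.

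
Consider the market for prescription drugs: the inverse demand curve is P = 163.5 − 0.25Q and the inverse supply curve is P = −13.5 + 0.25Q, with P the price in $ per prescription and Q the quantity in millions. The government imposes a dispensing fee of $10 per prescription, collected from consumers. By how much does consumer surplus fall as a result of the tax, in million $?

Rewrite in direct form: Qd = 654 − 4P and Qs = 4P + 54.
Before the tax: set 654 − 4P = 4P + 54 → P* = $75, Q* = 354.
With the tax collected from consumers, demand (in seller-price terms) shifts: Qd = 654 − 4(P + 10).
New equilibrium: consumers pay $80, suppliers receive $70, Q = 334. (Wedge: Pb − Ps = 10.)
ΔCS is the trapezoid between Q = 334 and Q = 354 of height $5: ½ · (354 + 334) · 5 = $1720.

Consumer surplus falls by $1720 million.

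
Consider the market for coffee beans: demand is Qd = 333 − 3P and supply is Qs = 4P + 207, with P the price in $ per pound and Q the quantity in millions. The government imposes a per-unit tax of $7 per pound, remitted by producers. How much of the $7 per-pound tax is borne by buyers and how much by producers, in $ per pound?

Buyers bear $4 per pound; producers bear $3 per pound.

Before the tax: set 333 − 3P = 4P + 207 → P* = $18, Q* = 279.
With the tax collected from producers, supply shifts: Qs = 4(P − 7) + 207.
New equilibrium: buyers pay $22, producers receive $15, Q = 267. (Wedge: Pb − Ps = 7.)
Burden on buyers: $4; on producers: $3. (They sum to $7.)
The less price-elastic side of the market bears the larger share of a per-unit tax.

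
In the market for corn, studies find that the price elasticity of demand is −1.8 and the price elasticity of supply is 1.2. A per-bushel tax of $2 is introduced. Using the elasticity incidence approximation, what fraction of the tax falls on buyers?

Buyers' share ≈ 0.4.

Incidence ratio: buyers' share ≈ εs / (εs + |εd|) = 1.2 / (1.2 + 1.8) = 0.4.
Supply is the less elastic side, so buyers bear the smaller share.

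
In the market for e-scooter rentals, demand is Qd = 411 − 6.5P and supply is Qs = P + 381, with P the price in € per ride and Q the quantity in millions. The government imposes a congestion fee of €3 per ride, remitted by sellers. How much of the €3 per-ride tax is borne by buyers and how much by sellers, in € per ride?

Without the tax, 411 − 6.5P = P + 381 gives 7.5P = 30, so P* = €4 and Q* = 385.
With the tax collected from sellers, supply shifts: Qs = (P − 3) + 381.
Solving gives Q = 382.4 with buyers paying €4.4 and sellers receiving €1.4 (the €3 wedge).
Burden on buyers: €0.4; on sellers: €2.6. (They sum to €3.)
The less price-elastic side of the market bears the larger share of a per-unit tax.

Buyers bear €0.4 per ride; sellers bear €2.6 per ride.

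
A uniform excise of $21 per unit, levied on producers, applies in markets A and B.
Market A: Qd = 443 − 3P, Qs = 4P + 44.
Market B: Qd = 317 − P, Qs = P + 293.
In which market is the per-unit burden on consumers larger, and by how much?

Market A, by $1.5.

Market A: pre-tax P* = $57, Q* = 272; post-tax Q = 236; per-unit burden on consumers = $12.
Market B: pre-tax P* = $12, Q* = 305; post-tax Q = 294.5; per-unit burden on consumers = $10.5.
Difference: $12 vs $10.5 → market A is larger by $1.5.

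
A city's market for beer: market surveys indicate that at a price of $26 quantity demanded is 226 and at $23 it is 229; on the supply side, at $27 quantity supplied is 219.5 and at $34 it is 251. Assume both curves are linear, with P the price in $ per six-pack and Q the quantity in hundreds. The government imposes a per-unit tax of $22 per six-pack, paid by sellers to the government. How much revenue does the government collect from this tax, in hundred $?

Demand slope: (229 − 226)/(23 − 26) = -1, so Qd = 252 − P.
Supply slope: (251 − 219.5)/(34 − 27) = 4.5, so Qs = 4.5P + 98.
Before the tax: set 252 − P = 4.5P + 98 → P* = $28, Q* = 224.
With the tax collected from sellers, supply shifts: Qs = 4.5(P − 22) + 98.
Solving gives Q = 206 with consumers paying $46 and sellers receiving $24 (the $22 wedge).
Revenue = t · Q = 22 · 206 = $4532.

Tax revenue = $4532 hundred.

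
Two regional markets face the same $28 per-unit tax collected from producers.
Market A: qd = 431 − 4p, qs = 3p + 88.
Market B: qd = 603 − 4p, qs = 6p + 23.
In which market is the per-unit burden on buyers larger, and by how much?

Market A: pre-tax p* = $49, q* = 235; post-tax q = 187; per-unit burden on buyers = $12.
Market B: pre-tax p* = $58, q* = 371; post-tax q = 303.8; per-unit burden on buyers = $16.8.
Difference: $12 vs $16.8 → market B is larger by $4.8.

Market B, by $4.8.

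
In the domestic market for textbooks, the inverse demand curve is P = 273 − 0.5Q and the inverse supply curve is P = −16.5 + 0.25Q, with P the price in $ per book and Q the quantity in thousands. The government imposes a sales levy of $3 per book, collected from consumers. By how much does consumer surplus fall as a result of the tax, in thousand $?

Consumer surplus falls by $768 thousand.

Rewrite in direct form: Qd = 546 − 2P and Qs = 4P + 66.
Before the tax: set 546 − 2P = 4P + 66 → P* = $80, Q* = 386.
With the tax collected from consumers, demand (in seller-price terms) shifts: Qd = 546 − 2(P + 3).
Solving gives Q = 382 with consumers paying $82 and producers receiving $79 (the $3 wedge).
ΔCS is the trapezoid between Q = 382 and Q = 386 of height $2: ½ · (386 + 382) · 2 = $768.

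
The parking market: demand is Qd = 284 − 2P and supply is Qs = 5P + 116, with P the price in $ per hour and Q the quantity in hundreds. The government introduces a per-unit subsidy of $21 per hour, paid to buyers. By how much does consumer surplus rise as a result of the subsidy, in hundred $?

Without the subsidy, 284 − 2P = 5P + 116 gives 7P = 168, so P* = $24 and Q* = 236.
With a per-unit subsidy paid to buyers, each effectively pays P − 21, so demand becomes Qd = 284 − 2(P − 21).
Solving gives Q = 266 with buyers paying $9 and sellers receiving $30 (the $21 wedge).
ΔCS is the trapezoid between Q = 266 and Q = 236 of height $15: ½ · (236 + 266) · 15 = $3765.

Consumer surplus rises by $3765 hundred.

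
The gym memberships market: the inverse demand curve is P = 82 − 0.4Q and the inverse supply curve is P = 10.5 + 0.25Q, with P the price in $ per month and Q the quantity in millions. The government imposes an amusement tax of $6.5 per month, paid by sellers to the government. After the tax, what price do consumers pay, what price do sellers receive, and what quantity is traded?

Inverting to Q(P) form: Qd = 205 − 2.5P; Qs = 4P − 42.
Without the tax, 205 − 2.5P = 4P − 42 gives 6.5P = 247, so P* = $38 and Q* = 110.
With the tax collected from sellers, supply shifts: Qs = 4(P − 6.5) − 42.
Solving gives Q = 100 with consumers paying $42 and sellers receiving $35.5 (the $6.5 wedge).

Consumers pay $42; sellers receive $35.5; quantity = 100.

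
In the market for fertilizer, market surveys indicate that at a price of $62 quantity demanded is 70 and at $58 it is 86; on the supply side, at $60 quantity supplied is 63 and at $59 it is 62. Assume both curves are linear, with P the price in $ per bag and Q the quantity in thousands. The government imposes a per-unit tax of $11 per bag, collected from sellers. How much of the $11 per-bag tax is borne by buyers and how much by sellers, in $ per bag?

Demand slope: (86 − 70)/(58 − 62) = -4, so Qd = 318 − 4P.
Supply slope: (62 − 63)/(59 − 60) = 1, so Qs = P + 3.
Without the tax, 318 − 4P = P + 3 gives 5P = 315, so P* = $63 and Q* = 66.
With the tax collected from sellers, supply shifts: Qs = (P − 11) + 3.
Solving gives Q = 57.2 with buyers paying $65.2 and sellers receiving $54.2 (the $11 wedge).
Burden on buyers: $2.2; on sellers: $8.8. (They sum to $11.)
The less price-elastic side of the market bears the larger share of a per-unit tax.

Buyers bear $2.2 per bag; sellers bear $8.8 per bag.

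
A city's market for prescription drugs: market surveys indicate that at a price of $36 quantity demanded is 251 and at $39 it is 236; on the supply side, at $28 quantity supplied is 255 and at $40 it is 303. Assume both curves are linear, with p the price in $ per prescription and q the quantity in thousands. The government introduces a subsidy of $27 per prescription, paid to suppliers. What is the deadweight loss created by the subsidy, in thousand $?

Deadweight loss = $810 thousand.

Demand slope: (236 − 251)/(39 − 36) = -5, so qd = 431 − 5p.
Supply slope: (303 − 255)/(40 − 28) = 4, so qs = 4p + 143.
Before the subsidy: set 431 − 5p = 4p + 143 → p* = $32, q* = 271.
With a per-unit subsidy paid to suppliers, each receives p + 27 per unit sold, so supply becomes qs = 4(p + 27) + 143.
New equilibrium: consumers pay $20, suppliers receive $47, q = 331. (Wedge: pb − ps = −27.)
Quantity rises by |ΔQ| = |271 − 331| = 60.
DWL = ½ · t · |ΔQ| = ½ · 27 · 60 = $810.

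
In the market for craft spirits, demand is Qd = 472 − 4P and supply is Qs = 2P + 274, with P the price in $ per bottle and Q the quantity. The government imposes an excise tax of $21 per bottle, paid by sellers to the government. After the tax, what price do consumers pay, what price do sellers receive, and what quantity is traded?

Consumers pay $40; sellers receive $19; quantity = 312.

Before the tax: set 472 − 4P = 2P + 274 → P* = $33, Q* = 340.
With the tax collected from sellers, supply shifts: Qs = 2(P − 21) + 274.
New equilibrium: consumers pay $40, sellers receive $19, Q = 312. (Wedge: Pb − Ps = 21.)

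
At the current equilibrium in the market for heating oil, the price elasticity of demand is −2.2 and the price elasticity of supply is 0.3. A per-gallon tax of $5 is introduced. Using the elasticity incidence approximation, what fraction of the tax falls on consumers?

Incidence ratio: consumers' share ≈ εs / (εs + |εd|) = 0.3 / (0.3 + 2.2) = 0.12.
Supply is the less elastic side, so consumers bear the smaller share.

Consumers' share ≈ 0.12.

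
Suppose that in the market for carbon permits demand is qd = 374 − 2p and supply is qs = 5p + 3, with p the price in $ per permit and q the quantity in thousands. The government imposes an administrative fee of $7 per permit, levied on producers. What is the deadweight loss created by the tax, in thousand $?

Before the tax: set 374 − 2p = 5p + 3 → p* = $53, q* = 268.
With the tax collected from producers, supply shifts: qs = 5(p − 7) + 3.
Solving gives q = 258 with buyers paying $58 and producers receiving $51 (the $7 wedge).
Quantity falls by |ΔQ| = |268 − 258| = 10.
DWL = ½ · t · |ΔQ| = ½ · 7 · 10 = $35.

Deadweight loss = $35 thousand.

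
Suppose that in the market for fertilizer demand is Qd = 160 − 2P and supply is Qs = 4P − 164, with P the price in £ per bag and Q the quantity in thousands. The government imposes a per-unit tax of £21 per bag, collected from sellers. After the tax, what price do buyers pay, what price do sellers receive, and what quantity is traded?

Buyers pay £68; sellers receive £47; quantity = 24.

Before the tax: set 160 − 2P = 4P − 164 → P* = £54, Q* = 52.
With the tax collected from sellers, supply shifts: Qs = 4(P − 21) − 164.
Solving gives Q = 24 with buyers paying £68 and sellers receiving £47 (the £21 wedge).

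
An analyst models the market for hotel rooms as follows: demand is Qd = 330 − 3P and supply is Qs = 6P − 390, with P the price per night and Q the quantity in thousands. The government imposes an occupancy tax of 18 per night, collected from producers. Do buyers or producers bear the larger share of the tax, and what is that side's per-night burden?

Buyers bear the larger share: 12 per night.

Without the tax, 330 − 3P = 6P − 390 gives 9P = 720, so P* = 80 and Q* = 90.
With the tax collected from producers, supply shifts: Qs = 6(P − 18) − 390.
New equilibrium: buyers pay 92, producers receive 74, Q = 54. (Wedge: Pb − Ps = 18.)
Per-night burden: buyers 12, producers 6.
Buyers take the larger share because demand is less price-elastic here (demand slope 3 vs supply slope 6).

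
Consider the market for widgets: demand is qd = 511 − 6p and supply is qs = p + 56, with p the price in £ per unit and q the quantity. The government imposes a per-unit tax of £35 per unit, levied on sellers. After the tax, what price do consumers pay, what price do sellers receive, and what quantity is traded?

Before the tax: set 511 − 6p = p + 56 → p* = £65, q* = 121.
With the tax collected from sellers, supply shifts: qs = (p − 35) + 56.
Solving gives q = 91 with consumers paying £70 and sellers receiving £35 (the £35 wedge).
The less price-elastic side of the market bears the larger share of a per-unit tax.

Consumers pay £70; sellers receive £35; quantity = 91.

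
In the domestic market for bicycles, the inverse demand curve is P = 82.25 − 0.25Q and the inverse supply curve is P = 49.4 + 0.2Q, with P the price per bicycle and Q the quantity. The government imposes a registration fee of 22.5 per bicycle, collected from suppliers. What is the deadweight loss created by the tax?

Inverting to Q(P) form: Qd = 329 − 4P; Qs = 5P − 247.
Before the tax: set 329 − 4P = 5P − 247 → P* = 64, Q* = 73.
With the tax collected from suppliers, supply shifts: Qs = 5(P − 22.5) − 247.
Solving gives Q = 23 with buyers paying 76.5 and suppliers receiving 54 (the 22.5 wedge).
Quantity falls by |ΔQ| = |73 − 23| = 50.
DWL = ½ · t · |ΔQ| = ½ · 22.5 · 50 = 562.5.

Deadweight loss = 562.5.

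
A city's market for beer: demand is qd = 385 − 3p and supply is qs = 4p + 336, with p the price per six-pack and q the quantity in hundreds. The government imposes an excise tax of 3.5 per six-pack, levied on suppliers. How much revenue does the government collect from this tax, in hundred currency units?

Without the tax, 385 − 3p = 4p + 336 gives 7p = 49, so p* = 7 and q* = 364.
With the tax collected from suppliers, supply shifts: qs = 4(p − 3.5) + 336.
Solving gives q = 358 with buyers paying 9 and suppliers receiving 5.5 (the 3.5 wedge).
Revenue = t · Q = 3.5 · 358 = 1253.

Tax revenue = 1253 hundred.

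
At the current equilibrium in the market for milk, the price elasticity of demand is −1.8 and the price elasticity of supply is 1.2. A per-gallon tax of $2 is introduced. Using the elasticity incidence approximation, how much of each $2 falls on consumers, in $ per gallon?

Incidence ratio: consumers' share ≈ εs / (εs + |εd|) = 1.2 / (1.2 + 1.8) = 0.4.
So consumers bear ≈ 0.4 × $2 = $0.8; producers bear $1.2.

Consumers bear ≈ $0.8 per gallon.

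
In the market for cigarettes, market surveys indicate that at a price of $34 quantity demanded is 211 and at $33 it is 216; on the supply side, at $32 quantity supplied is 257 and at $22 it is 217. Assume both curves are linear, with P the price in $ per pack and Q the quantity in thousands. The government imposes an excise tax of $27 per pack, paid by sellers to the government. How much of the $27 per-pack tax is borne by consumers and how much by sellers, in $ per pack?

Demand slope: (216 − 211)/(33 − 34) = -5, so Qd = 381 − 5P.
Supply slope: (217 − 257)/(22 − 32) = 4, so Qs = 4P + 129.
Without the tax, 381 − 5P = 4P + 129 gives 9P = 252, so P* = $28 and Q* = 241.
With the tax collected from sellers, supply shifts: Qs = 4(P − 27) + 129.
New equilibrium: consumers pay $40, sellers receive $13, Q = 181. (Wedge: Pb − Ps = 27.)
Burden on consumers: $12; on sellers: $15. (They sum to $27.)

Consumers bear $12 per pack; sellers bear $15 per pack.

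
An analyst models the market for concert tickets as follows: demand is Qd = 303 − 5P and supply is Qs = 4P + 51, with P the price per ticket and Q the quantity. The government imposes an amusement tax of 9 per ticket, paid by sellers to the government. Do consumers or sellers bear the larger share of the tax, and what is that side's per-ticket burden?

Without the tax, 303 − 5P = 4P + 51 gives 9P = 252, so P* = 28 and Q* = 163.
With the tax collected from sellers, supply shifts: Qs = 4(P − 9) + 51.
Solving gives Q = 143 with consumers paying 32 and sellers receiving 23 (the 9 wedge).
Per-ticket burden: consumers 4, sellers 5.
Sellers take the larger share because supply is less price-elastic here (demand slope 5 vs supply slope 4).
The less price-elastic side of the market bears the larger share of a per-unit tax.

Sellers bear the larger share: 5 per ticket.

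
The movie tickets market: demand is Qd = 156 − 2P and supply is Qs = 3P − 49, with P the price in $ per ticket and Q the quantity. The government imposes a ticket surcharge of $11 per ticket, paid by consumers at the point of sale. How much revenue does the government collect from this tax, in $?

Before the tax: set 156 − 2P = 3P − 49 → P* = $41, Q* = 74.
With the tax collected from consumers, demand (in seller-price terms) shifts: Qd = 156 − 2(P + 11).
New equilibrium: consumers pay $47.6, suppliers receive $36.6, Q = 60.8. (Wedge: Pb − Ps = 11.)
Revenue = t · Q = 11 · 60.8 = $668.8.

Tax revenue = $668.8.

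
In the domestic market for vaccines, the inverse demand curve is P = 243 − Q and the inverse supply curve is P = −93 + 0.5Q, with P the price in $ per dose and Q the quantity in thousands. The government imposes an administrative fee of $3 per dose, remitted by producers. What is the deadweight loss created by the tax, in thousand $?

Deadweight loss = $3 thousand.

Inverting to Q(P) form: Qd = 243 − P; Qs = 2P + 186.
Without the tax, 243 − P = 2P + 186 gives 3P = 57, so P* = $19 and Q* = 224.
With the tax collected from producers, supply shifts: Qs = 2(P − 3) + 186.
Solving gives Q = 222 with consumers paying $21 and producers receiving $18 (the $3 wedge).
Quantity falls by |ΔQ| = |224 − 222| = 2.
DWL = ½ · t · |ΔQ| = ½ · 3 · 2 = $3.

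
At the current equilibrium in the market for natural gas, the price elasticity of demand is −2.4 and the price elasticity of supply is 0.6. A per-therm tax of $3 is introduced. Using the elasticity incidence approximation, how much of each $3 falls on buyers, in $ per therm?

Buyers bear ≈ $0.6 per therm.

Incidence ratio: buyers' share ≈ εs / (εs + |εd|) = 0.6 / (0.6 + 2.4) = 0.2.
So buyers bear ≈ 0.2 × $3 = $0.6; suppliers bear $2.4.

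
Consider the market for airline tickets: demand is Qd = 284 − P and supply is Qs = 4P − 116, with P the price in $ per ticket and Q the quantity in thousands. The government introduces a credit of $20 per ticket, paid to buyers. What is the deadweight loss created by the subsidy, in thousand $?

Deadweight loss = $160 thousand.

Without the subsidy, 284 − P = 4P − 116 gives 5P = 400, so P* = $80 and Q* = 204.
With a per-unit subsidy paid to buyers, each effectively pays P − 20, so demand becomes Qd = 284 − (P − 20).
Solving gives Q = 220 with buyers paying $64 and sellers receiving $84 (the $20 wedge).
Quantity rises by |ΔQ| = |204 − 220| = 16.
DWL = ½ · t · |ΔQ| = ½ · 20 · 16 = $160.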